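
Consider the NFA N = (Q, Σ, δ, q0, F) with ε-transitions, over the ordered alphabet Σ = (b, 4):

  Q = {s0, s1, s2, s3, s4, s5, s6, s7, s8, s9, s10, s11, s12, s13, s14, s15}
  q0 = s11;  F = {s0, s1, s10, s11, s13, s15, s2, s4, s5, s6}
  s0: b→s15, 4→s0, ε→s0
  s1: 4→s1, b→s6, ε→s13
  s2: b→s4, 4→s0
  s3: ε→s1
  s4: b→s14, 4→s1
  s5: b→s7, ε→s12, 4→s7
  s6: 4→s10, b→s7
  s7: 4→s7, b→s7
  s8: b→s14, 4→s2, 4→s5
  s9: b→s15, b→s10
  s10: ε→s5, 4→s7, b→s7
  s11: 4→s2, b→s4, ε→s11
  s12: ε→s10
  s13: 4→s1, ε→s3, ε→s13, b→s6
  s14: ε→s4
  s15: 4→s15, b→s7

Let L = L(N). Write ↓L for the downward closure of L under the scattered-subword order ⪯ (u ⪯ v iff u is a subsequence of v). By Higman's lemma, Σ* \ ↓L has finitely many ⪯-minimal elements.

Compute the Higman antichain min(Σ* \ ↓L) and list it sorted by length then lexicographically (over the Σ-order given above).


|Q|=16, |F|=10, |δ|=37 (10 ε).
min D↑ (9 st, q0=0, F={7}): 0:b→1,4→2 1:b→1,4→3 2:b→1,4→4 3:b→5,4→3 4:b→6,4→4 5:b→7,4→8 6:b→7,4→6 7:b→7,4→7 8:b→7,4→7 [Hopcroft].
'b4bb': |S_i|=[14, 11, 9, 5, 1] end={s7} — reject; 4/4 deletions ∈↓L.
'44bb': N↓-sim [14, 13, 10, 6, 1] end={s7} — reject; 4/4 single-dels accept.
'b4b44': run [14, 11, 9, 5, 4, 1] end={s7} — reject; 5/5 deletions ∈↓L.
3 obstructions.

min(Σ*\↓L) = [b4bb, 44bb, b4b44].


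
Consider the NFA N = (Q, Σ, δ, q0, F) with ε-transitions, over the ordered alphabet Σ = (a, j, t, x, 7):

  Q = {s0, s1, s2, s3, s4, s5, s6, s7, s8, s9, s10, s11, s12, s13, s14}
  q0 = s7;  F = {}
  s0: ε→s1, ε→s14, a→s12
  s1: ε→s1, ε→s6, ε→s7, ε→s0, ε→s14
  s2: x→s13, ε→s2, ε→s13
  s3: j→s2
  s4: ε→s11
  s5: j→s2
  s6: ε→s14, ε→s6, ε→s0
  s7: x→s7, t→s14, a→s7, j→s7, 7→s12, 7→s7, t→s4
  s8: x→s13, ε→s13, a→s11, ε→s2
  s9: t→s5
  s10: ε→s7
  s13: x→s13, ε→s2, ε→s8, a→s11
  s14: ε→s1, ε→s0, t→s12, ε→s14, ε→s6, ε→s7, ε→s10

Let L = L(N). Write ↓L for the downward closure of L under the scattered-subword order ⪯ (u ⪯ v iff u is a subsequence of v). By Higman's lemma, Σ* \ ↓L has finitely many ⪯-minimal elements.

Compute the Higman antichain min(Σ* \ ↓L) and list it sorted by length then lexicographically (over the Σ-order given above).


Antichain: [ε].

|Q|=15, |F|=0, |δ|=41 (24 ε).
min D↑ (1 st, q0=0, F={0}): 0:a→0,j→0,t→0,x→0,7→0 (ε-aug+det+¬).
ε ∈ L(D↑) ⇒ ↓L = ∅.


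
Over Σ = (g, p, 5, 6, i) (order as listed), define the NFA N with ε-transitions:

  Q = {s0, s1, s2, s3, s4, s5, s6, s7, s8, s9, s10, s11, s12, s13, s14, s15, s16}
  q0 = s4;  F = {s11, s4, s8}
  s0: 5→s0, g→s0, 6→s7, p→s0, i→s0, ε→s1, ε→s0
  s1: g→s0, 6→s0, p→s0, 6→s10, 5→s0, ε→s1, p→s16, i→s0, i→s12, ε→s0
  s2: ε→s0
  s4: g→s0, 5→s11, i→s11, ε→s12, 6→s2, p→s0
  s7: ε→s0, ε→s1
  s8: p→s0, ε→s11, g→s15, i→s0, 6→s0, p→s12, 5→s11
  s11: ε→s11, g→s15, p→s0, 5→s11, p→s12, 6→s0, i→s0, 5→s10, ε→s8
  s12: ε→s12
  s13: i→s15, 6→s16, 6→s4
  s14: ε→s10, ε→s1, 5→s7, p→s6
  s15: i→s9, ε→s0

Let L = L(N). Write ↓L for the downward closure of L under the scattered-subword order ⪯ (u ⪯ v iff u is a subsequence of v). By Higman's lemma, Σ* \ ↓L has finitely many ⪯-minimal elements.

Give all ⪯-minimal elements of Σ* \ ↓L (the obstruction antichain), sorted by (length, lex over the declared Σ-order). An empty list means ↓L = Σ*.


Antichain: [g, p, 6, 5i, ii].

|Q|=17, |F|=3, |δ|=52 (15 ε).
min D↑ (3 st, q0=0, F={1}): 0:g→1,p→1,5→2,6→1,i→2 1:g→1,p→1,5→1,6→1,i→1 2:g→1,p→1,5→2,6→1,i→1.
'g': N↓-sim [12, 8] end={s0,s1,s10,s12,s15,s16,s7,s9} ∉↓L; 1/1 single-dels accept.
'p': N↓-sim [12, 6] end={s0,s1,s10,s12,s16,s7} ∉↓L; 1/1 del acc.
'6': N↓-sim [12, 7] end={s0,s1,s10,s12,s16,s2,s7} — reject; 1/1 del acc.
'5i': |S_i|=[12, 10, 7] end={s0,s1,s10,s12,s16,s7,s9} rej; 2/2 deletions ∈↓L.
'ii': run [12, 10, 7] end={s0,s1,s10,s12,s16,s7,s9} ∉↓L; 2/2 deletions ∈↓L.
5 words, ⪯-incomp.


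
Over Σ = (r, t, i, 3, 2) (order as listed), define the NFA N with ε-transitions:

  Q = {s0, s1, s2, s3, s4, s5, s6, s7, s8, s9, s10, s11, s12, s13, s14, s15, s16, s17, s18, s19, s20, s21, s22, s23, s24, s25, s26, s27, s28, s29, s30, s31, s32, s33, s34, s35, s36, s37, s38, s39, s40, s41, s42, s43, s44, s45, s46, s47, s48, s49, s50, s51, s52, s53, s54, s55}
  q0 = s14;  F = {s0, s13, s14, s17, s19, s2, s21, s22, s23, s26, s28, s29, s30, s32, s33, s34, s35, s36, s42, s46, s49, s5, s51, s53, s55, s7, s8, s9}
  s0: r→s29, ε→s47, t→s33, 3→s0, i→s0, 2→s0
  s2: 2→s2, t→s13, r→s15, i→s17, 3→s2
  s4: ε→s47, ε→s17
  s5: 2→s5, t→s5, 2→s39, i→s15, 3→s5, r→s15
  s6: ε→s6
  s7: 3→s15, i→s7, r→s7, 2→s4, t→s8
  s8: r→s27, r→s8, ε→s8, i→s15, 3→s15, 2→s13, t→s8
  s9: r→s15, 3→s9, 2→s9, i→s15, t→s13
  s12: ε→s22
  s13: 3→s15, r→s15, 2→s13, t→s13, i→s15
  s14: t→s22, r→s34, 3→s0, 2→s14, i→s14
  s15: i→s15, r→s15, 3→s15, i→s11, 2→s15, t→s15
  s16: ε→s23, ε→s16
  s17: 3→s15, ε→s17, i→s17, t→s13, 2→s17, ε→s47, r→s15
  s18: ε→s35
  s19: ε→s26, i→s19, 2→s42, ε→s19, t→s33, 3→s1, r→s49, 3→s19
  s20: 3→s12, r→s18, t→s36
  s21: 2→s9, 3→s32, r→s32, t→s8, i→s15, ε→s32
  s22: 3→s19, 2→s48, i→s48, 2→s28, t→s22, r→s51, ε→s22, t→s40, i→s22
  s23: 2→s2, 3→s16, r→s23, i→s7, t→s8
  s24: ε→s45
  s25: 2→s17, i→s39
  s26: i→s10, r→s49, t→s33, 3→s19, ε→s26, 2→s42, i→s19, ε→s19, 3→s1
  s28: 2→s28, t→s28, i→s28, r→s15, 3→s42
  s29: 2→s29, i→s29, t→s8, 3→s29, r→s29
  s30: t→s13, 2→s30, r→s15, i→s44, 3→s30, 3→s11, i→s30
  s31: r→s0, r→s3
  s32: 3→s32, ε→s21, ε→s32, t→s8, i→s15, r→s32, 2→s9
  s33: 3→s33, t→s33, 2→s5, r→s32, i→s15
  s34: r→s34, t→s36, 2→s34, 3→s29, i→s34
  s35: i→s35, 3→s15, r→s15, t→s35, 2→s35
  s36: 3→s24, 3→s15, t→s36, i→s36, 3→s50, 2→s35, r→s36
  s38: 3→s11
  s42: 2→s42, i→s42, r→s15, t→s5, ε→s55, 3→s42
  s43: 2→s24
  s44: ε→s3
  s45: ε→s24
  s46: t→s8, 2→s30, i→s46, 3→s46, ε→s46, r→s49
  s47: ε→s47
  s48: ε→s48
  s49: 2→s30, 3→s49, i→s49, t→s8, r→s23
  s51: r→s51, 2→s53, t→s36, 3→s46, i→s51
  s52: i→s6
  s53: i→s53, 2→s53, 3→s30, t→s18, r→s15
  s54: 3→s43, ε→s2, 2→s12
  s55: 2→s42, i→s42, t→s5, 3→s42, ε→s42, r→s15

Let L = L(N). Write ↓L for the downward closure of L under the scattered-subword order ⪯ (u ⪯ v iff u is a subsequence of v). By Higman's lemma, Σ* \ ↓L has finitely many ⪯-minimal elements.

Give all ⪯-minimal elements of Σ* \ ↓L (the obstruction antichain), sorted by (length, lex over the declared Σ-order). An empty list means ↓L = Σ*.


|Q|=56, |F|=28, |δ|=198 (28 ε).
min D↑ (26 st, q0=0, F={10}): 0:r→1,t→2,i→0,3→3,2→0 1:r→1,t→4,i→1,3→5,2→1 2:r→6,t→2,i→2,3→7,2→8 3:r→5,t→9,i→3,3→3,2→3 4:r→4,t→4,i→4,3→10,2→11 5:r→5,t→12,i→5,3→5,2→5 6:r→6,t→4,i→6,3→13,2→14 7:r→15,t→9,i→7,3→7,2→16 8:r→10,t→8,i→8,3→16,2→8 9:r→17,t→9,i→10,3→9,2→18 10:r→10,t→10,i→10,3→10,2→10 11:r→10,t→11,i→11,3→10,2→11 12:r→12,t→12,i→10,3→10,2→19 13:r→15,t→12,i→13,3→13,2→20 14:r→10,t→11,i→14,3→20,2→14 15:r→21,t→12,i→15,3→15,2→20 16:r→10,t→18,i→16,3→16,2→16 17:r→17,t→12,i→10,3→17,2→22 18:r→10,t→18,i→10,3→18,2→18 19:r→10,t→19,i→10,3→10,2→19 20:r→10,t→19,i→20,3→20,2→20 21:r→21,t→12,i→23,3→21,2→24 22:r→10,t→19,i→10,3→22,2→22 23:r→23,t→12,i→23,3→10,2→25 24:r→10,t→19,i→25,3→24,2→24 25:r→10,t→19,i→25,3→10,2→25.
'rt3': N↓-sim [45, 30, 11, 5] end={s11,s15,s24,s45,s50} — reject; 3/3 single-dels accept.
't2r': N↓-sim [45, 41, 20, 2] end={s11,s15} — reject; 3/3 del acc.
'3ti': N↓-sim [45, 34, 11, 2] end={s11,s15} — reject; 3/3 del acc.
't3rri3': N↓-sim [45, 41, 32, 19, 15, 9, 2] end={s11,s15} — reject; 6/6 single-dels accept.
4 obstructions.

A = [rt3, t2r, 3ti, t3rri3].


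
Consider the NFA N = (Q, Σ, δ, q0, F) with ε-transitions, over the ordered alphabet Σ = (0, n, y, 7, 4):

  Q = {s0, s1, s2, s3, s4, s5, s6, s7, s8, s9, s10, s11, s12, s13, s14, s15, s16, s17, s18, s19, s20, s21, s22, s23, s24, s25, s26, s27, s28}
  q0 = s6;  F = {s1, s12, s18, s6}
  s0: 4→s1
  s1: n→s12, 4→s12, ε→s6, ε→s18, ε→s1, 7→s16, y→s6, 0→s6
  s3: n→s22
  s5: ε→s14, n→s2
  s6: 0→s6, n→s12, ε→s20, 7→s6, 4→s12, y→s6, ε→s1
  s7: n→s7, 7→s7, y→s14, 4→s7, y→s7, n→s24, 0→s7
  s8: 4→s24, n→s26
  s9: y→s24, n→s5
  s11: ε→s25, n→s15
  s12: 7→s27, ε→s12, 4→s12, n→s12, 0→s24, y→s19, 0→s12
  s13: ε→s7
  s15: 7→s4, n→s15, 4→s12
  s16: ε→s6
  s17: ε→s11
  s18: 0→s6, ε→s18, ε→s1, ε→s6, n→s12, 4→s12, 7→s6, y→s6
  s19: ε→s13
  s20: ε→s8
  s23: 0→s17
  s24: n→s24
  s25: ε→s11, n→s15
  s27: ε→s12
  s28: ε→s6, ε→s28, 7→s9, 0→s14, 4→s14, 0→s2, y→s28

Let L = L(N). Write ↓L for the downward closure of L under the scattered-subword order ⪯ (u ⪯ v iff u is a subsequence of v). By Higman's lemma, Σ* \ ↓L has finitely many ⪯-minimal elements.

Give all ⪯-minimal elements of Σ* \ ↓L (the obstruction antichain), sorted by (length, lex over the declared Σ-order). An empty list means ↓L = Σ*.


min(Σ*\↓L) = [ny, 4y].

|Q|=29, |F|=4, |δ|=67 (20 ε).
min D↑ (3 st, q0=0, F={2}): 0:0→0,n→1,y→0,7→0,4→1 1:0→1,n→1,y→2,7→1,4→1 2:0→2,n→2,y→2,7→2,4→2 (ε-aug+det+¬).
'ny': |S_i|=[14, 8, 5] end={s13,s14,s19,s24,s7} rej; 2/2 single-dels accept.
'4y': run [14, 7, 5] end={s13,s14,s19,s24,s7} rej; 2/2 deletions ∈↓L.
2 words, ⪯-incomp.


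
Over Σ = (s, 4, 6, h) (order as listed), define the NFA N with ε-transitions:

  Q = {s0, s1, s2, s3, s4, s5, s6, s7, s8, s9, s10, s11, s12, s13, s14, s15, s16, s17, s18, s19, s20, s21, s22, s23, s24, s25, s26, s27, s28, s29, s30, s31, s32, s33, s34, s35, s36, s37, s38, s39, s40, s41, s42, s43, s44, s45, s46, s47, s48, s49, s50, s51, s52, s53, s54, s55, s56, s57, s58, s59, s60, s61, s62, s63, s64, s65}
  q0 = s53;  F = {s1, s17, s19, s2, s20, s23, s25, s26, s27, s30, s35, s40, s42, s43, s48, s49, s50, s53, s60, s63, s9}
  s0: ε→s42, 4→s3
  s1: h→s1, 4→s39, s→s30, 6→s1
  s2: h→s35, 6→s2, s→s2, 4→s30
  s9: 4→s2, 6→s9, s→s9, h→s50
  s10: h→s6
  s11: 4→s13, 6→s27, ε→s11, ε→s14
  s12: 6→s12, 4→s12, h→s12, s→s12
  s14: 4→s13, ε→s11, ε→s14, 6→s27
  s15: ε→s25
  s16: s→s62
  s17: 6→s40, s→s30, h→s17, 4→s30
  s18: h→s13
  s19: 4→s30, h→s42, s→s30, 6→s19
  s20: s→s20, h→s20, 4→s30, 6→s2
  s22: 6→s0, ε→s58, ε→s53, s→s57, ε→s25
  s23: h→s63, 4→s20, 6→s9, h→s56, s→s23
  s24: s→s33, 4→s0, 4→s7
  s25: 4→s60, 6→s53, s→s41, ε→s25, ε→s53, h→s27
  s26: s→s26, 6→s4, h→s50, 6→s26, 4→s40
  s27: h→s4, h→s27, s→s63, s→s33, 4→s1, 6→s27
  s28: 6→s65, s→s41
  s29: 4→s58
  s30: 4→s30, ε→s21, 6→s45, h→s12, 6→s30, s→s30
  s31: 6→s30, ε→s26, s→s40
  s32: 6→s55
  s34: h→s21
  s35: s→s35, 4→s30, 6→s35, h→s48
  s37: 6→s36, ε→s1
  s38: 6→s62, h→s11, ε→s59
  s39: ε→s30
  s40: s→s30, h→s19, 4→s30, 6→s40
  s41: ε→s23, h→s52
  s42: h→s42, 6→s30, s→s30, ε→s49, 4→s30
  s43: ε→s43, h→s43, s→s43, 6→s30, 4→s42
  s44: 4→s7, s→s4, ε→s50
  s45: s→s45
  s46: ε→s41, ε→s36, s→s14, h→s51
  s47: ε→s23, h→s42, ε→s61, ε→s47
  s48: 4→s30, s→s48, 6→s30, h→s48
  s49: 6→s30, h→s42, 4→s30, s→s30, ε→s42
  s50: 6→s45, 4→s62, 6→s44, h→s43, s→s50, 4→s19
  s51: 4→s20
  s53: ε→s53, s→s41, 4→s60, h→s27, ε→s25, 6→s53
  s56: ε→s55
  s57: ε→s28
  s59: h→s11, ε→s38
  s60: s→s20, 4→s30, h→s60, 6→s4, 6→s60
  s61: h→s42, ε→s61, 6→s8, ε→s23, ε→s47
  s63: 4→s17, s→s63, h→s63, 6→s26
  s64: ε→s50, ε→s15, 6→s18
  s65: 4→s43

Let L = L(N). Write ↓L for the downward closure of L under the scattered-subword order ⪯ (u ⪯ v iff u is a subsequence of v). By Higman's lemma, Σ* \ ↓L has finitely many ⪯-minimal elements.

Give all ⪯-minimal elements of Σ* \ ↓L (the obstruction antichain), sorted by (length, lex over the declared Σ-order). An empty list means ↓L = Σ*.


A = [44h, h4sh, s6hh6h].

|Q|=66, |F|=21, |δ|=168 (36 ε).
min D↑ (20 st, q0=0, F={13}): 0:s→1,4→2,6→0,h→3 1:s→1,4→4,6→5,h→6 2:s→4,4→7,6→2,h→2 3:s→6,4→8,6→3,h→3 4:s→4,4→7,6→9,h→4 5:s→5,4→9,6→5,h→10 6:s→6,4→11,6→12,h→6 7:s→7,4→7,6→7,h→13 8:s→7,4→7,6→8,h→8 9:s→9,4→7,6→9,h→14 10:s→10,4→15,6→10,h→16 11:s→7,4→7,6→17,h→11 12:s→12,4→17,6→12,h→10 13:s→13,4→13,6→13,h→13 14:s→14,4→7,6→14,h→18 15:s→7,4→7,6→15,h→19 16:s→16,4→19,6→7,h→16 17:s→7,4→7,6→17,h→15 18:s→18,4→7,6→7,h→18 19:s→7,4→7,6→7,h→19 (ε-aug+det+¬).
'44h': |S_i|=[34, 19, 5, 1] end={s12} rej; 3/3 deletions ∈↓L.
'h4sh': N↓-sim [34, 29, 13, 4, 1] end={s12} — reject; 4/4 del acc.
's6hh6h': run [34, 28, 19, 15, 8, 4, 1] end={s12} — reject; 6/6 del acc.
3 minimals (antichain).


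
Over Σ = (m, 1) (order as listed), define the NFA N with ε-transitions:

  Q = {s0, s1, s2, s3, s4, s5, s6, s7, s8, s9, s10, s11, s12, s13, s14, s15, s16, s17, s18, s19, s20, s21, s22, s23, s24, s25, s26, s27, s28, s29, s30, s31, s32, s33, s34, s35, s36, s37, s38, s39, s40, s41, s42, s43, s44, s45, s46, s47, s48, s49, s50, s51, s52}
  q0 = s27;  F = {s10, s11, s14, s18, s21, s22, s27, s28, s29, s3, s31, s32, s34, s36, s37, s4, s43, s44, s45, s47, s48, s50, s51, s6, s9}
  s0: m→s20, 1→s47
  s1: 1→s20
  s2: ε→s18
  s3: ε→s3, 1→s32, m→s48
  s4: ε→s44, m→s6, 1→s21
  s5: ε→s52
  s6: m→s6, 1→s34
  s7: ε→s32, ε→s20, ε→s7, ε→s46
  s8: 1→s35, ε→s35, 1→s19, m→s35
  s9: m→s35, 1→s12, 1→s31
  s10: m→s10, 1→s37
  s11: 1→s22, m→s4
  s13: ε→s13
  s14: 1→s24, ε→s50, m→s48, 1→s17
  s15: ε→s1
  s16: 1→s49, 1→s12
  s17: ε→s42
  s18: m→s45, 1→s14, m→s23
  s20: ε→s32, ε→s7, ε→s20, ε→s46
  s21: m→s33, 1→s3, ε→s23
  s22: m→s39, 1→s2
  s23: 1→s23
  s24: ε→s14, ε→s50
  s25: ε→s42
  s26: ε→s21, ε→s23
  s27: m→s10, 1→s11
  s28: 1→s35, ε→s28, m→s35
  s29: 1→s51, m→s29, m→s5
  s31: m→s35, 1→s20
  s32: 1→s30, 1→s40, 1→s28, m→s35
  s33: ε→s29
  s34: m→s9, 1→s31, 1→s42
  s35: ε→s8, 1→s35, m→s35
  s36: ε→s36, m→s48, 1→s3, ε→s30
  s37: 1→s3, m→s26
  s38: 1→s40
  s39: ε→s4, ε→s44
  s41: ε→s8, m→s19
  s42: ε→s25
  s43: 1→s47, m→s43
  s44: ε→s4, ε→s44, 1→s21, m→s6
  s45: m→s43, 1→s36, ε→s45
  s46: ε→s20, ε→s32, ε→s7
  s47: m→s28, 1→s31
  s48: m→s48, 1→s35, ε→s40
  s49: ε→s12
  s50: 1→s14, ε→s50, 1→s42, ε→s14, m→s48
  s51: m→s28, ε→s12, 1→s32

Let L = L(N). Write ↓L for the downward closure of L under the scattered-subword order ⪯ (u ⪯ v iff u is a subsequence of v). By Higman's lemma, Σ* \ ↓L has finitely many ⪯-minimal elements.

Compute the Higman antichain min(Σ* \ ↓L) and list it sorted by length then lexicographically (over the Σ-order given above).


|Q|=53, |F|=25, |δ|=114 (43 ε).
min D↑ (24 st, q0=0, F={17}): 0:m→1,1→2 1:m→1,1→3 2:m→4,1→5 3:m→6,1→7 4:m→8,1→6 5:m→4,1→9 6:m→10,1→7 7:m→11,1→12 8:m→8,1→13 9:m→14,1→15 10:m→10,1→16 11:m→11,1→17 12:m→17,1→18 13:m→19,1→20 14:m→21,1→22 15:m→11,1→15 16:m→18,1→12 17:m→17,1→17 18:m→17,1→17 19:m→17,1→20 20:m→17,1→12 21:m→21,1→23 22:m→11,1→7 23:m→18,1→20 (ε-aug+det+¬).
'm11m1': run [45, 36, 29, 18, 6, 3] end={s19,s35,s8} ∉↓L; 5/5 del acc.
'm111m': |S_i|=[45, 36, 29, 18, 11, 3] end={s19,s35,s8} rej; 5/5 single-dels accept.
'm11111': run [45, 36, 29, 18, 11, 7, 4] end={s19,s23,s35,s8} ∉↓L; 6/6 deletions ∈↓L.
'1mm1mm': |S_i|=[45, 43, 34, 25, 18, 13, 3] end={s19,s35,s8} rej; 6/6 del acc.
'1mm11m': N↓-sim [45, 43, 34, 25, 18, 14, 3] end={s19,s35,s8} ∉↓L; 6/6 single-dels accept.
'1111m1': run [45, 43, 40, 35, 24, 6, 3] end={s19,s35,s8} — reject; 6/6 del acc.
6 words, ⪯-incomp.

min(Σ*\↓L) = [m11m1, m111m, m11111, 1mm1mm, 1mm11m, 1111m1].


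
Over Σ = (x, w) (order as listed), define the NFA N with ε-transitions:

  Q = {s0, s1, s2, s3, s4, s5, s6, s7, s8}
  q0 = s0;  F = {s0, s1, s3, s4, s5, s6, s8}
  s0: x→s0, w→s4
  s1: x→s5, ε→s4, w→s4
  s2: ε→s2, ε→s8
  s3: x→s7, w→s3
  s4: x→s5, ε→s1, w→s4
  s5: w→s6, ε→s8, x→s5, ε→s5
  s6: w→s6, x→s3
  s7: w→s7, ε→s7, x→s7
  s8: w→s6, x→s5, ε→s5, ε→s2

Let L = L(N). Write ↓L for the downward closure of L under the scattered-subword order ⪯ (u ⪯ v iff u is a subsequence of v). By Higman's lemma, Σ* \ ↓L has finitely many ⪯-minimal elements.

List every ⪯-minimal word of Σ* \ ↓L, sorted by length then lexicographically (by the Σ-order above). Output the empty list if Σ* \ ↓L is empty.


|Q|=9, |F|=7, |δ|=25 (9 ε).
min D↑ (6 st, q0=0, F={5}): 0:x→0,w→1 1:x→2,w→1 2:x→2,w→3 3:x→4,w→3 4:x→5,w→4 5:x→5,w→5.
'wxwxx': N↓-sim [9, 8, 6, 3, 2, 1] end={s7} ∉↓L; 5/5 deletions ∈↓L.
1 minimals (antichain).

min(Σ*\↓L) = [wxwxx].


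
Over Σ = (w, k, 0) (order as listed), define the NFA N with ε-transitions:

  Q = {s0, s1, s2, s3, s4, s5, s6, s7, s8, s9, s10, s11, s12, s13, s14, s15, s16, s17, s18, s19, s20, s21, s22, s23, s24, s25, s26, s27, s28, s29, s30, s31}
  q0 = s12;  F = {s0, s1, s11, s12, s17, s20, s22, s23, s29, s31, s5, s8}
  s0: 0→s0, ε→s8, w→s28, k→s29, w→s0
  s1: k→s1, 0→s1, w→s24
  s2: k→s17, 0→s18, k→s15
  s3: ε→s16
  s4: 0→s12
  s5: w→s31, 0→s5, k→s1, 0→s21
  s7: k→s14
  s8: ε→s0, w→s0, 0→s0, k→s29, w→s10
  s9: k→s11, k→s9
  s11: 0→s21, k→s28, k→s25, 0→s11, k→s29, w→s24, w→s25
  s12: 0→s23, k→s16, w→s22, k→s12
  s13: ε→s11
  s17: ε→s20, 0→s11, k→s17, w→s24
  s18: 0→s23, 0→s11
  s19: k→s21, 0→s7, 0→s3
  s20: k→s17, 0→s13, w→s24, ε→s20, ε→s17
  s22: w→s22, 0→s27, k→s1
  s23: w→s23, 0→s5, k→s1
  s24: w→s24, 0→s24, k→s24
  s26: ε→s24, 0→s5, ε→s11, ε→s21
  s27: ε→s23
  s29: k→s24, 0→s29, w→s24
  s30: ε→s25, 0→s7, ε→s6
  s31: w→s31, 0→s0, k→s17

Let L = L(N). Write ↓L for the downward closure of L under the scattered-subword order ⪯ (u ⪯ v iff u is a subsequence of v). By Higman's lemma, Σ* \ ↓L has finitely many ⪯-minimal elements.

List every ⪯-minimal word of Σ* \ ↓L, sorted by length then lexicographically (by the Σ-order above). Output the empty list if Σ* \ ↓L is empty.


min(Σ*\↓L) = [wkw, 0kw, 00w0kk].

|Q|=32, |F|=12, |δ|=74 (13 ε).
min D↑ (11 st, q0=0, F={5}): 0:w→1,k→0,0→2 1:w→1,k→3,0→2 2:w→2,k→3,0→4 3:w→5,k→3,0→3 4:w→6,k→3,0→4 5:w→5,k→5,0→5 6:w→6,k→7,0→8 7:w→5,k→7,0→9 8:w→8,k→10,0→8 9:w→5,k→10,0→9 10:w→5,k→5,0→10 [Hopcroft].
'wkw': |S_i|=[20, 18, 10, 2] end={s24,s25} rej; 3/3 del acc.
'0kw': run [20, 17, 10, 2] end={s24,s25} — reject; 3/3 single-dels accept.
'00w0kk': N↓-sim [20, 17, 15, 13, 10, 4, 1] end={s24} rej; 6/6 single-dels accept.
3 words, ⪯-incomp.


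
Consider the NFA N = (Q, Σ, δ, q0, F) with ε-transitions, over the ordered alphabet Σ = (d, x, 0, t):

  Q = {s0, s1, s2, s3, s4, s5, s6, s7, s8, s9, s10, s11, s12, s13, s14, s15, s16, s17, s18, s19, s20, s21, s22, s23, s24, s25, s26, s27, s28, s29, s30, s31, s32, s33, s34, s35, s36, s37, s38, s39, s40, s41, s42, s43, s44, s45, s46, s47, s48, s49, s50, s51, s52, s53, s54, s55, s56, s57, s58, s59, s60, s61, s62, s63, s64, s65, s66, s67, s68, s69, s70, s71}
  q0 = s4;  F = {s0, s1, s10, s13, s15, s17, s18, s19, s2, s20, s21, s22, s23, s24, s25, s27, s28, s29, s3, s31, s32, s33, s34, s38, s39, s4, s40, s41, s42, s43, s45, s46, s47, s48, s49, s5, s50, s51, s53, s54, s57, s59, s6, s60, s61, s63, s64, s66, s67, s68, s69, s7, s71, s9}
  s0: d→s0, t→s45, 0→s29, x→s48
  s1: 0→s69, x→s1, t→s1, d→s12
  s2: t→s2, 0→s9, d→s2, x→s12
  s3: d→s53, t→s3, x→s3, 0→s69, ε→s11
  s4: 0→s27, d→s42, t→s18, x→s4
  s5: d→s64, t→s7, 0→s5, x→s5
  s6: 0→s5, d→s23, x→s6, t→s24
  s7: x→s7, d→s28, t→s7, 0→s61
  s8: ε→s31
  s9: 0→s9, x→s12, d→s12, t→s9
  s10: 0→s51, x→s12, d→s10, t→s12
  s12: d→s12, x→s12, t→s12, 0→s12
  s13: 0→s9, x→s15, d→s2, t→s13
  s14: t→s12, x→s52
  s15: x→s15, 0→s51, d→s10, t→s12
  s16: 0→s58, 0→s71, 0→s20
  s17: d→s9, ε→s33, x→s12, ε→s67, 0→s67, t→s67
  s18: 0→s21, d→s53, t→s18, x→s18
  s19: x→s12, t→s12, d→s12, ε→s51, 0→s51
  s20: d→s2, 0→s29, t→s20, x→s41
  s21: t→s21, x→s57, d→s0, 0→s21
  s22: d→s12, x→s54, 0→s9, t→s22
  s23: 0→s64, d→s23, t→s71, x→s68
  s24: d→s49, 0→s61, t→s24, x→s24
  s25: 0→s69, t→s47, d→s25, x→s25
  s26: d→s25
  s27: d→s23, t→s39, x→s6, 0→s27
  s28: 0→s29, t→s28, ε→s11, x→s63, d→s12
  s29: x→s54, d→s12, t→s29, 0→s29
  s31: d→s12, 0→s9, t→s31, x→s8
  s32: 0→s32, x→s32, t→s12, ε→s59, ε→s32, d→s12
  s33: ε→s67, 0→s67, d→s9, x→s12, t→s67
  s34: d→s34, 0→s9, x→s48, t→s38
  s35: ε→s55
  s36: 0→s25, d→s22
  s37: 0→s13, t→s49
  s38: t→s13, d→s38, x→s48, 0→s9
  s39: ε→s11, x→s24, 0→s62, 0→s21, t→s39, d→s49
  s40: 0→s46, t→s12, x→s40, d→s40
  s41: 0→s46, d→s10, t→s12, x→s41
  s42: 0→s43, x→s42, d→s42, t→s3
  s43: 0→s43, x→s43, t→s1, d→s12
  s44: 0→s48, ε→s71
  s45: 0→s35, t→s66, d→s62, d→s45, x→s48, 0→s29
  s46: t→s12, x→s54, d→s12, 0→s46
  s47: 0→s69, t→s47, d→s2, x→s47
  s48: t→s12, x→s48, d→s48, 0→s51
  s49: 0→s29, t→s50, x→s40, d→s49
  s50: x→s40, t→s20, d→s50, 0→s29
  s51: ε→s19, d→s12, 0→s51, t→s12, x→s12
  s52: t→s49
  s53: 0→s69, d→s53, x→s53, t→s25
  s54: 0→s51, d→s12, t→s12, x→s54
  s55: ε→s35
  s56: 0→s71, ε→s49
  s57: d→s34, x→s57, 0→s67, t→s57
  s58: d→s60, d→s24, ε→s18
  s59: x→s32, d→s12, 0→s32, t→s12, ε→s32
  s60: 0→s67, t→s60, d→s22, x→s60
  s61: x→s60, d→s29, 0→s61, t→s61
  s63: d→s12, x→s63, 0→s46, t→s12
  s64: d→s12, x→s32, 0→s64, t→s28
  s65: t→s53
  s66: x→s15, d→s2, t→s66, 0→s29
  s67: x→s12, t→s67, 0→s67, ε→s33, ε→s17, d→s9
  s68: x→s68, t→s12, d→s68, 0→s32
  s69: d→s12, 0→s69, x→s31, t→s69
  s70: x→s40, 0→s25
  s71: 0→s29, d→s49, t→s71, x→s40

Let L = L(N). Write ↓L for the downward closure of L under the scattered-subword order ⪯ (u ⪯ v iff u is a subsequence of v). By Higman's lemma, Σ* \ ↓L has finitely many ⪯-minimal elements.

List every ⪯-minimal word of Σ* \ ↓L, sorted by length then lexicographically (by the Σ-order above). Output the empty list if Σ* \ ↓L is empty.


|Q|=72, |F|=54, |δ|=260 (19 ε).
min D↑ (51 st, q0=0, F={11}): 0:d→1,x→0,0→2,t→3 1:d→1,x→1,0→4,t→5 2:d→6,x→7,0→2,t→8 3:d→9,x→3,0→10,t→3 4:d→11,x→4,0→4,t→12 5:d→9,x→5,0→13,t→5 6:d→6,x→14,0→15,t→16 7:d→6,x→7,0→17,t→18 8:d→19,x→18,0→10,t→8 9:d→9,x→9,0→13,t→20 10:d→21,x→22,0→10,t→10 11:d→11,x→11,0→11,t→11 12:d→11,x→12,0→13,t→12 13:d→11,x→23,0→13,t→13 14:d→14,x→14,0→24,t→11 15:d→11,x→24,0→15,t→25 16:d→19,x→26,0→27,t→16 17:d→15,x→17,0→17,t→28 18:d→19,x→18,0→29,t→18 19:d→19,x→26,0→27,t→30 20:d→20,x→20,0→13,t→31 21:d→21,x→32,0→27,t→33 22:d→34,x→22,0→35,t→22 23:d→11,x→23,0→36,t→23 24:d→11,x→24,0→24,t→11 25:d→11,x→37,0→27,t→25 26:d→26,x→26,0→38,t→11 27:d→11,x→39,0→27,t→27 28:d→25,x→28,0→29,t→28 29:d→27,x→40,0→29,t→29 30:d→30,x→26,0→27,t→41 31:d→42,x→31,0→13,t→31 32:d→32,x→32,0→43,t→11 33:d→33,x→32,0→27,t→44 34:d→34,x→32,0→36,t→45 35:d→36,x→11,0→35,t→35 36:d→11,x→11,0→36,t→36 37:d→11,x→37,0→38,t→11 38:d→11,x→39,0→38,t→11 39:d→11,x→39,0→43,t→11 40:d→46,x→40,0→35,t→40 41:d→42,x→47,0→27,t→41 42:d→42,x→11,0→36,t→42 43:d→11,x→11,0→43,t→11 44:d→42,x→48,0→27,t→44 45:d→45,x→32,0→36,t→49 46:d→11,x→39,0→36,t→46 47:d→50,x→47,0→38,t→11 48:d→50,x→48,0→43,t→11 49:d→42,x→48,0→36,t→49 50:d→50,x→11,0→43,t→11 (ε-aug+det+¬).
'd0d': |S_i|=[60, 45, 20, 1] end={s12} ∉↓L; 3/3 single-dels accept.
'0dxt': |S_i|=[60, 53, 35, 14, 1] end={s12} rej; 4/4 del acc.
'0x0dd': |S_i|=[60, 53, 44, 26, 14, 1] end={s12} — reject; 5/5 single-dels accept.
't0x0x': run [60, 49, 31, 20, 7, 1] end={s12} — reject; 5/5 single-dels accept.
'tdttdx': run [60, 49, 35, 31, 22, 6, 1] end={s12} ∉↓L; 6/6 deletions ∈↓L.
5 obstructions.

Antichain: [d0d, 0dxt, 0x0dd, t0x0x, tdttdx].


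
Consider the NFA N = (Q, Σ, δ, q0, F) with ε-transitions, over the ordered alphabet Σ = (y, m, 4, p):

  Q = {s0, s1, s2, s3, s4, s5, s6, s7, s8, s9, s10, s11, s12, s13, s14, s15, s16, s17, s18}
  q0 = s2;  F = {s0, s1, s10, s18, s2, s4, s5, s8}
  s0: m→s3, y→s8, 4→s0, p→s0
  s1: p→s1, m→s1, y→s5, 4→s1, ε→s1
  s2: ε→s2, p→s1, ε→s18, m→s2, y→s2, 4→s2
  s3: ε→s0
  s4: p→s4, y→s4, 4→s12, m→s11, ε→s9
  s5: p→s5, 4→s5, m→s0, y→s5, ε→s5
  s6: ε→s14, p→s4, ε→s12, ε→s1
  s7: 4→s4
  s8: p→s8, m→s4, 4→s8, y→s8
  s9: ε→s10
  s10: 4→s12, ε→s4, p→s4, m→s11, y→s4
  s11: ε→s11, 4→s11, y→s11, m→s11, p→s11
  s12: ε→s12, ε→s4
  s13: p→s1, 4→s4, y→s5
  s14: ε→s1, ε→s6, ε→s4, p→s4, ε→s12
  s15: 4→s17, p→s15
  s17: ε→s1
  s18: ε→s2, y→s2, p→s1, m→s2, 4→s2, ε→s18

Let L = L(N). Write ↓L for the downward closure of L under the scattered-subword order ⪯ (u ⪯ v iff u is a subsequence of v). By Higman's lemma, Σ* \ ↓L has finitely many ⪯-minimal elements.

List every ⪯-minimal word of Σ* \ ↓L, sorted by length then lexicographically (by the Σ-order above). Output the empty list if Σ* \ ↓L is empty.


|Q|=19, |F|=8, |δ|=65 (21 ε).
min D↑ (7 st, q0=0, F={6}): 0:y→0,m→0,4→0,p→1 1:y→2,m→1,4→1,p→1 2:y→2,m→3,4→2,p→2 3:y→4,m→3,4→3,p→3 4:y→4,m→5,4→4,p→4 5:y→5,m→6,4→5,p→5 6:y→6,m→6,4→6,p→6 [Hopcroft].
'pymymm': run [12, 10, 9, 8, 6, 5, 1] end={s11} — reject; 6/6 single-dels accept.
1 obstructions.

min(Σ*\↓L) = [pymymm].


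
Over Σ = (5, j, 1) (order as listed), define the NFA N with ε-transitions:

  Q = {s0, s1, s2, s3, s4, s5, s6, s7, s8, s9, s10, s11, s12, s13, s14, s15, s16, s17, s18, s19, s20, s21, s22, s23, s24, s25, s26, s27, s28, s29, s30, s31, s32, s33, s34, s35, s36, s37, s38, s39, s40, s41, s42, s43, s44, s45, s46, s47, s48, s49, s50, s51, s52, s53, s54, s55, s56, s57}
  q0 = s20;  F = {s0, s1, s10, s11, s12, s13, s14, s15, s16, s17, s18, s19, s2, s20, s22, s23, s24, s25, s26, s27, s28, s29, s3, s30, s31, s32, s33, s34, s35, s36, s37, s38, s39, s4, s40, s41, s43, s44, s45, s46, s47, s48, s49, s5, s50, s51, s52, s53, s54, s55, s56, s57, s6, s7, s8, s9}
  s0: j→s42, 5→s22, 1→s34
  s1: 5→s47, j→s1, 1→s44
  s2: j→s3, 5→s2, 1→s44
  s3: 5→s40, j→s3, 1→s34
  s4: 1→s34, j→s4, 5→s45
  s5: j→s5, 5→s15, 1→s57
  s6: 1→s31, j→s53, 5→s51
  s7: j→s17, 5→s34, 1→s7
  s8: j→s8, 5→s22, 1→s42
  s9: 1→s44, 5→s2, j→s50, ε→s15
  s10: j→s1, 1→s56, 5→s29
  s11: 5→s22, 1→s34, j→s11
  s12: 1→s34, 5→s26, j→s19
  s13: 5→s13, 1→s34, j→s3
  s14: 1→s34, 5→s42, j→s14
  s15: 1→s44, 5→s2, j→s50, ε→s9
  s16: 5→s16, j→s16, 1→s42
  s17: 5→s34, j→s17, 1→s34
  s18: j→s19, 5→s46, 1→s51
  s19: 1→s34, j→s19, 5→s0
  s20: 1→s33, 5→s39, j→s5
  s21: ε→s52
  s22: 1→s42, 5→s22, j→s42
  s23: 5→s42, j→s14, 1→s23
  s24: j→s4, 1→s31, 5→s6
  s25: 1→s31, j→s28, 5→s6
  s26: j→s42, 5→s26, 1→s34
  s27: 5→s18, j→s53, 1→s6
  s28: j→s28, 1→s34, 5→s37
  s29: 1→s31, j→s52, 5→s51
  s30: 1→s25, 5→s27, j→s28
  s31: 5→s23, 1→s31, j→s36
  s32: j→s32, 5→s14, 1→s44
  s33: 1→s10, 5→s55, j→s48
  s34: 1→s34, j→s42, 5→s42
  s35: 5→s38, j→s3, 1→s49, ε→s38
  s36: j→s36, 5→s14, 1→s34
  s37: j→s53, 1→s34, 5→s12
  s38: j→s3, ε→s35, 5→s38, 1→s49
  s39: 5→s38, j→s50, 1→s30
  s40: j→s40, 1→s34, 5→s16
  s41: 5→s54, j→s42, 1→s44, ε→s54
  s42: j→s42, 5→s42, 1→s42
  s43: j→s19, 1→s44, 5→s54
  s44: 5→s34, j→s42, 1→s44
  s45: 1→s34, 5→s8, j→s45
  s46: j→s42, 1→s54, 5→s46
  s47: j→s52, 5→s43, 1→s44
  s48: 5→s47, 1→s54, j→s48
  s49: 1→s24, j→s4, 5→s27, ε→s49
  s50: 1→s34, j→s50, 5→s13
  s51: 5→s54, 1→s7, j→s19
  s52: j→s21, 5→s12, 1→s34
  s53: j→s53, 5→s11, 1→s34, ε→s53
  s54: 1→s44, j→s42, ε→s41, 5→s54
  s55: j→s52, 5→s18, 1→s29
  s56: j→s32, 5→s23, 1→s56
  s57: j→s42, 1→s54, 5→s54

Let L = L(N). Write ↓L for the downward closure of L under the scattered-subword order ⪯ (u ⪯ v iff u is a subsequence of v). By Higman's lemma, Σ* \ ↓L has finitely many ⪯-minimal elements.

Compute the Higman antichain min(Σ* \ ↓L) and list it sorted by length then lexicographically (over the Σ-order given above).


min(Σ*\↓L) = [j1j, 5j15, j5155, 1555j, 11155, 55j551].

|Q|=58, |F|=56, |δ|=180 (9 ε).
min D↑ (54 st, q0=0, F={22}): 0:5→1,j→2,1→3 1:5→4,j→5,1→6 2:5→7,j→2,1→8 3:5→9,j→10,1→11 4:5→4,j→12,1→13 5:5→14,j→5,1→15 6:5→16,j→17,1→18 7:5→19,j→5,1→20 8:5→21,j→22,1→21 9:5→23,j→24,1→25 10:5→26,j→10,1→21 11:5→25,j→27,1→28 12:5→29,j→12,1→15 13:5→16,j→30,1→31 14:5→14,j→12,1→15 15:5→22,j→22,1→15 16:5→23,j→32,1→33 17:5→34,j→17,1→15 18:5→33,j→17,1→35 19:5→19,j→12,1→20 20:5→15,j→22,1→20 21:5→21,j→22,1→20 22:5→22,j→22,1→22 23:5→36,j→37,1→38 24:5→39,j→24,1→15 25:5→38,j→24,1→35 26:5→40,j→24,1→20 27:5→26,j→27,1→20 28:5→41,j→42,1→28 29:5→43,j→29,1→15 30:5→44,j→30,1→15 31:5→33,j→30,1→35 32:5→45,j→32,1→15 33:5→38,j→32,1→35 34:5→39,j→32,1→15 35:5→41,j→46,1→35 36:5→36,j→22,1→21 37:5→47,j→37,1→15 38:5→21,j→37,1→48 39:5→49,j→37,1→15 40:5→21,j→37,1→20 41:5→22,j→50,1→41 42:5→50,j→42,1→20 43:5→43,j→43,1→22 44:5→51,j→44,1→15 45:5→52,j→45,1→15 46:5→50,j→46,1→15 47:5→52,j→22,1→15 48:5→15,j→53,1→48 49:5→49,j→22,1→15 50:5→22,j→50,1→15 51:5→52,j→51,1→22 52:5→52,j→22,1→22 53:5→15,j→53,1→15 (ε-aug+det+¬).
'j1j': run [58, 37, 6, 1] end={s42} — reject; 3/3 del acc.
'5j15': run [58, 49, 24, 2, 1] end={s42} — reject; 4/4 deletions ∈↓L.
'j5155': N↓-sim [58, 37, 28, 3, 2, 1] end={s42} rej; 5/5 single-dels accept.
'1555j': N↓-sim [58, 45, 32, 20, 9, 1] end={s42} ∉↓L; 5/5 single-dels accept.
'11155': |S_i|=[58, 45, 36, 11, 4, 1] end={s42} ∉↓L; 5/5 single-dels accept.
'55j551': N↓-sim [58, 49, 37, 16, 10, 4, 1] end={s42} rej; 6/6 deletions ∈↓L.
6 minimals (antichain).


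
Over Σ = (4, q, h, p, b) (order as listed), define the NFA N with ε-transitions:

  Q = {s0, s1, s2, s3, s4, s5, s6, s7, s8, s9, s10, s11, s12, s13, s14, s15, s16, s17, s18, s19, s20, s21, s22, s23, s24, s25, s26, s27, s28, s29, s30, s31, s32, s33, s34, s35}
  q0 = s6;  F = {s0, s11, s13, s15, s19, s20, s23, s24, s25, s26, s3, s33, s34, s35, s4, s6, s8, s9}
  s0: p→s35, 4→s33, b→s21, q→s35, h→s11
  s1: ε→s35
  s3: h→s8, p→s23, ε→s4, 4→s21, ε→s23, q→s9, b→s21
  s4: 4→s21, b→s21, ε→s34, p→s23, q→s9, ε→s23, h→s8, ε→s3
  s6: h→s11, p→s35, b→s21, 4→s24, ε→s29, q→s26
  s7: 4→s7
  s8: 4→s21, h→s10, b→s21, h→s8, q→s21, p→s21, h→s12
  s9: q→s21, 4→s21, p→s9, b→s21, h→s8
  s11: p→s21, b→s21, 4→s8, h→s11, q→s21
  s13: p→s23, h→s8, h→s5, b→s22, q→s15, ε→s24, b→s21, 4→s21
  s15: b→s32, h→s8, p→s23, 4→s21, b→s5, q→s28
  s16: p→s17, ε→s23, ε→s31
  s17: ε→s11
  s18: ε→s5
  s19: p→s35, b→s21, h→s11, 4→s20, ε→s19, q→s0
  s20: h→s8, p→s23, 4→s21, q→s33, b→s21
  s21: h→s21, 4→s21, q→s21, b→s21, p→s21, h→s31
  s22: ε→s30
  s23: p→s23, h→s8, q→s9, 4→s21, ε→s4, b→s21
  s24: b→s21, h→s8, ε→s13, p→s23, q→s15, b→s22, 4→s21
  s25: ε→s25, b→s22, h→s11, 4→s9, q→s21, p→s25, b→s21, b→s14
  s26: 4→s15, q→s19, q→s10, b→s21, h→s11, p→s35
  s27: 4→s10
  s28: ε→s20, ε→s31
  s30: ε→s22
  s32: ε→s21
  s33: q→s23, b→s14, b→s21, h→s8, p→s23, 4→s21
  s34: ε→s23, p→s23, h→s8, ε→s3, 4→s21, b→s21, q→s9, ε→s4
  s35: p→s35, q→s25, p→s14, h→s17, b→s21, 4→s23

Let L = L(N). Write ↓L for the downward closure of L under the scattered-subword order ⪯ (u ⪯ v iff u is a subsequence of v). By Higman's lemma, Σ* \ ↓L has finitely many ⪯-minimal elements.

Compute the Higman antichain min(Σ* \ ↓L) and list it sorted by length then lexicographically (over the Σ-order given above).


Antichain: [b, 44, hq, hp, pqq, qqqqqq].

|Q|=36, |F|=18, |δ|=134 (24 ε).
min D↑ (15 st, q0=0, F={5}): 0:4→1,q→2,h→3,p→4,b→5 1:4→5,q→6,h→7,p→8,b→5 2:4→6,q→9,h→3,p→4,b→5 3:4→7,q→5,h→3,p→5,b→5 4:4→8,q→10,h→3,p→4,b→5 5:4→5,q→5,h→5,p→5,b→5 6:4→5,q→11,h→7,p→8,b→5 7:4→5,q→5,h→7,p→5,b→5 8:4→5,q→12,h→7,p→8,b→5 9:4→11,q→13,h→3,p→4,b→5 10:4→12,q→5,h→3,p→10,b→5 11:4→5,q→14,h→7,p→8,b→5 12:4→5,q→5,h→7,p→12,b→5 13:4→14,q→4,h→3,p→4,b→5 14:4→5,q→8,h→7,p→8,b→5 (ε-aug+det+¬).
'b': |S_i|=[30, 7] end={s14,s21,s22,s30,s31,s32,s5} rej; 1/1 deletions ∈↓L.
'44': N↓-sim [30, 21, 2] end={s21,s31} ∉↓L; 2/2 single-dels accept.
'hq': |S_i|=[30, 8, 2] end={s21,s31} ∉↓L; 2/2 single-dels accept.
'hp': run [30, 8, 2] end={s21,s31} — reject; 2/2 single-dels accept.
'pqq': N↓-sim [30, 17, 11, 2] end={s21,s31} — reject; 3/3 single-dels accept.
'qqqqqq': |S_i|=[30, 26, 22, 19, 17, 11, 2] end={s21,s31} rej; 6/6 deletions ∈↓L.
6 obstructions.


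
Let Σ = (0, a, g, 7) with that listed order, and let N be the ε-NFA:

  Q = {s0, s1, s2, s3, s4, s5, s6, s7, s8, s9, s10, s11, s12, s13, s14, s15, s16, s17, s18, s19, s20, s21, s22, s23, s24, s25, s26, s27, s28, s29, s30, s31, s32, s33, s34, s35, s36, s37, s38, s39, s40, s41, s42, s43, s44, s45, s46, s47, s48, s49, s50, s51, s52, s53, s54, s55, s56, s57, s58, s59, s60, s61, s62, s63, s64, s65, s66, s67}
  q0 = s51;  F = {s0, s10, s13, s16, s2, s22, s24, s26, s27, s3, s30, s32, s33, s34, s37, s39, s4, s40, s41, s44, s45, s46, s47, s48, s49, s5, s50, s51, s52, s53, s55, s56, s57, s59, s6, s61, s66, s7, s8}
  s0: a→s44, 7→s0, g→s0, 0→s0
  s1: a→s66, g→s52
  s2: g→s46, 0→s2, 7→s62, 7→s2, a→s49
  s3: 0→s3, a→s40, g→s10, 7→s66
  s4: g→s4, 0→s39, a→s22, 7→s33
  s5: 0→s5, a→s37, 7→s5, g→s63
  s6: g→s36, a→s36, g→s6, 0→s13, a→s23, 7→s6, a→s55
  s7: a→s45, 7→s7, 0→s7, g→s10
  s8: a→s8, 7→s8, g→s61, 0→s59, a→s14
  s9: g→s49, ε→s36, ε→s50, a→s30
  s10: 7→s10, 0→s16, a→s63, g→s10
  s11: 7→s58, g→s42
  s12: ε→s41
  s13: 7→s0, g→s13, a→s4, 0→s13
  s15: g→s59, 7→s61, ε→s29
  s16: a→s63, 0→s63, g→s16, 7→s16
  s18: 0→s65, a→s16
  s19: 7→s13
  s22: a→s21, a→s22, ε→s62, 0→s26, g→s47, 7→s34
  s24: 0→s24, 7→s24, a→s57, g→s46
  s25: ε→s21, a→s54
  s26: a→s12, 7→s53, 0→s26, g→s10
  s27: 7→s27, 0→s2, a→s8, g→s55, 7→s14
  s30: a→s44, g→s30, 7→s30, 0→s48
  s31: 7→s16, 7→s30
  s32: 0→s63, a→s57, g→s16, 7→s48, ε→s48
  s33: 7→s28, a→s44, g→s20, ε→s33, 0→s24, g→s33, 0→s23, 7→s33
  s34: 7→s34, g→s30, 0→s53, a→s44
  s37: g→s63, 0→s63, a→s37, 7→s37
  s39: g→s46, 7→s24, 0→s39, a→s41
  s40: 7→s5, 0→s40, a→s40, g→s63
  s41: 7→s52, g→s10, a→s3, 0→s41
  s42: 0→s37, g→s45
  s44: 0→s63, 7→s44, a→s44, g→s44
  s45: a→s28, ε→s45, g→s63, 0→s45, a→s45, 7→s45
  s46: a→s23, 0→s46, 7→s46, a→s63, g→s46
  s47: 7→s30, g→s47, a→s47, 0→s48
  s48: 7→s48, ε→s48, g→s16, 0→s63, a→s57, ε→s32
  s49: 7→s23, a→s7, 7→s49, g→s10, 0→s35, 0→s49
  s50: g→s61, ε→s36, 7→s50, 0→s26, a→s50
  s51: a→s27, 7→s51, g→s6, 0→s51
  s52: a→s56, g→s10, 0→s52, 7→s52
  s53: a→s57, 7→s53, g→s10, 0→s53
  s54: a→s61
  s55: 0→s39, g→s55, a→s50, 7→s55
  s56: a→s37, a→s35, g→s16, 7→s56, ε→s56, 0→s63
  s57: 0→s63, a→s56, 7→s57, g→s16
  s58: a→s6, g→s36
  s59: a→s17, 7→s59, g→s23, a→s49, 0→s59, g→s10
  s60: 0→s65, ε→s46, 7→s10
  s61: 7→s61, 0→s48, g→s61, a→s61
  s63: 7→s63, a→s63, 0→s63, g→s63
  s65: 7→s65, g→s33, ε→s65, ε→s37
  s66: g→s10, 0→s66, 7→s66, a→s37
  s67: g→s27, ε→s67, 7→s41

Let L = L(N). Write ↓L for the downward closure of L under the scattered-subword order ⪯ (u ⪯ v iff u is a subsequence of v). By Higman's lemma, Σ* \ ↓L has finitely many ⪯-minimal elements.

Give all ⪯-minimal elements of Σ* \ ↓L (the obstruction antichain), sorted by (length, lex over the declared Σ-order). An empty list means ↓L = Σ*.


Antichain: [a0ga, aag00, g07a0, a0aaag].

|Q|=68, |F|=39, |δ|=219 (17 ε).
min D↑ (39 st, q0=0, F={17}): 0:0→0,a→1,g→2,7→0 1:0→3,a→4,g→5,7→1 2:0→6,a→5,g→2,7→2 3:0→3,a→7,g→8,7→3 4:0→9,a→4,g→10,7→4 5:0→11,a→12,g→5,7→5 6:0→6,a→13,g→6,7→14 7:0→7,a→15,g→16,7→7 8:0→8,a→17,g→8,7→8 9:0→9,a→7,g→16,7→9 10:0→18,a→10,g→10,7→10 11:0→11,a→19,g→8,7→20 12:0→21,a→12,g→10,7→12 13:0→11,a→22,g→13,7→23 14:0→14,a→24,g→14,7→14 15:0→15,a→25,g→16,7→15 16:0→26,a→17,g→16,7→16 17:0→17,a→17,g→17,7→17 18:0→17,a→27,g→26,7→18 19:0→19,a→28,g→16,7→29 20:0→20,a→27,g→8,7→20 21:0→21,a→19,g→16,7→30 22:0→21,a→22,g→31,7→32 23:0→20,a→24,g→23,7→23 24:0→17,a→24,g→24,7→24 25:0→25,a→25,g→17,7→25 26:0→17,a→17,g→26,7→26 27:0→17,a→33,g→26,7→27 28:0→28,a→34,g→16,7→35 29:0→29,a→33,g→16,7→29 30:0→30,a→27,g→16,7→30 31:0→18,a→31,g→31,7→36 32:0→30,a→24,g→36,7→32 33:0→17,a→37,g→26,7→33 34:0→34,a→34,g→17,7→38 35:0→35,a→37,g→16,7→35 36:0→18,a→24,g→36,7→36 37:0→17,a→37,g→17,7→37 38:0→38,a→37,g→17,7→38 [Hopcroft].
'a0ga': run [50, 46, 30, 5, 2] end={s23,s63} rej; 4/4 single-dels accept.
'aag00': run [50, 46, 37, 14, 8, 1] end={s63} rej; 5/5 single-dels accept.
'g07a0': N↓-sim [50, 40, 35, 23, 8, 1] end={s63} rej; 5/5 deletions ∈↓L.
'a0aaag': run [50, 46, 30, 20, 13, 7, 1] end={s63} — reject; 6/6 deletions ∈↓L.
4 words, ⪯-incomp.


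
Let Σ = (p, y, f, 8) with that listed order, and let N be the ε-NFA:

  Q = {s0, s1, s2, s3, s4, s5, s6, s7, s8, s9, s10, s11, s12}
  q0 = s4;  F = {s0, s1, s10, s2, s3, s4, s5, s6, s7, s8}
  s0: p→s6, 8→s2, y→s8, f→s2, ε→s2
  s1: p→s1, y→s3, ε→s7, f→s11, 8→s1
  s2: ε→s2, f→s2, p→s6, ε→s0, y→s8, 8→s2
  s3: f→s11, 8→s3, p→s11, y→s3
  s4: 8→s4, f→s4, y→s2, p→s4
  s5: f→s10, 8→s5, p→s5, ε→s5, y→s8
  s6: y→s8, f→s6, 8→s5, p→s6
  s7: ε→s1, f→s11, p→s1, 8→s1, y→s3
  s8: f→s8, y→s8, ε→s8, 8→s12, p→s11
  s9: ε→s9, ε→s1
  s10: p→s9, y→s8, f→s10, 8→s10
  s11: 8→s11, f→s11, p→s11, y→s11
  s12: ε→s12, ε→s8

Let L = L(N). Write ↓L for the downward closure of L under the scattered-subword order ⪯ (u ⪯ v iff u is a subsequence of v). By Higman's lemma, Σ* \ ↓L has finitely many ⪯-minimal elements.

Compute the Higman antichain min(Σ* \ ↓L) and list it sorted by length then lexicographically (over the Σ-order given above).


A = [yyp, yp8fpf].

|Q|=13, |F|=10, |δ|=55 (11 ε).
min D↑ (9 st, q0=0, F={5}): 0:p→0,y→1,f→0,8→0 1:p→2,y→3,f→1,8→1 2:p→2,y→3,f→2,8→4 3:p→5,y→3,f→3,8→3 4:p→4,y→3,f→6,8→4 5:p→5,y→5,f→5,8→5 6:p→7,y→3,f→6,8→6 7:p→7,y→8,f→5,8→7 8:p→5,y→8,f→5,8→8 [Hopcroft].
'yyp': N↓-sim [13, 12, 4, 1] end={s11} — reject; 3/3 single-dels accept.
'yp8fpf': |S_i|=[13, 12, 10, 9, 8, 5, 1] end={s11} ∉↓L; 6/6 del acc.
2 obstructions.
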